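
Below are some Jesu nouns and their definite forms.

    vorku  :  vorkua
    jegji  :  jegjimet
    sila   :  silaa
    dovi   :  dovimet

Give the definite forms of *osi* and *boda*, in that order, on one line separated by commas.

osimet, bodaa

The suffix is conditioned by the last vowel: -met when the last vowel of the stem is a front vowel (*jegji*, *dovi*); -a when the last vowel of the stem is a back vowel (*vorku*, *sila*).
Since the last vowel of *osi* is /i/ (a front vowel), it takes -met, giving *osimet*.
The last vowel of *boda* is /a/, which is a back vowel, so the suffix is -a, giving *bodaa*.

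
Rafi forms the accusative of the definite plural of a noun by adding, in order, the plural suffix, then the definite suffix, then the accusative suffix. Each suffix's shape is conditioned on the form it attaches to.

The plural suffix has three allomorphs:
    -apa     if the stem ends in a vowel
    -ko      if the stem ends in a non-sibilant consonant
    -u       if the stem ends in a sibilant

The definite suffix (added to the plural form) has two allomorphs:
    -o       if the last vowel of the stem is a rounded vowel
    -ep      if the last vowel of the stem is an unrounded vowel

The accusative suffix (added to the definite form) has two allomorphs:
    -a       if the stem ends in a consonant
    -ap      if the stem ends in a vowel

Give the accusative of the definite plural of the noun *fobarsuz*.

Since the final sound of *fobarsuz* is /z/ (a sibilant), it takes -u, giving *fobarsuzu*.
The last vowel of the plural form *fobarsuzu* is /u/, which is a rounded vowel, so the definite suffix is -o, giving *fobarsuzuo*.
The definite form *fobarsuzuo* — final sound /o/ (a vowel) → -ap → *fobarsuzuoap*.

fobarsuzuoap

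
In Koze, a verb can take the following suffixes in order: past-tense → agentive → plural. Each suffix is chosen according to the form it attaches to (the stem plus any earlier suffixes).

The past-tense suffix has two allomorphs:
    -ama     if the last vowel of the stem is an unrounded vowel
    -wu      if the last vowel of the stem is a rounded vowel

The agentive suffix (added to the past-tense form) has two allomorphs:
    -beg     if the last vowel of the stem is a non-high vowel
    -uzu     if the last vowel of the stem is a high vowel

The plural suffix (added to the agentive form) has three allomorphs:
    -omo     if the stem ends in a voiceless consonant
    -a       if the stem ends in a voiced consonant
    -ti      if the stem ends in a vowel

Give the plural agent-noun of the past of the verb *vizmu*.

vizmuwuuzuti

*vizmu* — last vowel /u/ (a rounded vowel) → -wu → *vizmuwu*.
The past-tense form *vizmuwu*: last vowel = /u/, a high vowel → -uzu → *vizmuwuuzu*.
The final sound of the agentive form *vizmuwuuzu* is /u/, which is a vowel, so the plural suffix is -ti, giving *vizmuwuuzuti*.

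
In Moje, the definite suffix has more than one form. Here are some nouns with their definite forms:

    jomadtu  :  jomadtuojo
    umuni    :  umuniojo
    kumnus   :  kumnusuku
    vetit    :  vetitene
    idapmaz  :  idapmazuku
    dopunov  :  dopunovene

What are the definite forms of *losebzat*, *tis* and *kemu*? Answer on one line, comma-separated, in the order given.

The alternation tracks the final sound of the stem — -uku when the stem ends in a sibilant (*kumnus*, *idapmaz*); -ene when the stem ends in a non-sibilant consonant (*vetit*, *dopunov*); -ojo when the stem ends in a vowel (*jomadtu*, *umuni*).
Since the final sound of *losebzat* is /t/ (a non-sibilant consonant), it takes -ene, giving *losebzatene*.
*tis* — final sound /s/ (a sibilant) → -uku → *tisuku*.
*kemu*: final sound = /u/, a vowel → -ojo → *kemuojo*.

losebzatene, tisuku, kemuojo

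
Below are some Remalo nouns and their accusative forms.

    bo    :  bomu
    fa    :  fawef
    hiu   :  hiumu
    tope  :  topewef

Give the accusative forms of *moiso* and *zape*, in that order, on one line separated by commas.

moisomu, zapewef

The pattern is rounding harmony: -mu when the last vowel of the stem is a rounded vowel (*bo*, *hiu*); -wef when the last vowel of the stem is an unrounded vowel (*fa*, *tope*).
*moiso*: last vowel = /o/, a rounded vowel → -mu → *moisomu*.
*zape* — last vowel /e/ (an unrounded vowel) → -wef → *zapewef*.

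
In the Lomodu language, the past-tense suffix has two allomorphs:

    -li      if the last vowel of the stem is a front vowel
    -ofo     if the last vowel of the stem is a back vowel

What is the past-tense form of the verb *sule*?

suleli

*sule*: last vowel = /e/, a front vowel → -li → *suleli*.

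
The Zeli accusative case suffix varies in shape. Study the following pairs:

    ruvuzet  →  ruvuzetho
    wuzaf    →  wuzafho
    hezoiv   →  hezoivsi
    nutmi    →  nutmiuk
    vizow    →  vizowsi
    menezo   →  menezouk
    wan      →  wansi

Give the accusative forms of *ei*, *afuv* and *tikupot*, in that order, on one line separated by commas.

eiuk, afuvsi, tikupotho

The suffix is conditioned by the final sound: -ho when the stem ends in a voiceless consonant (*ruvuzet*, *wuzaf*); -si when the stem ends in a voiced consonant (*hezoiv*, *vizow*, *wan*); -uk when the stem ends in a vowel (*nutmi*, *menezo*).
The final sound of *ei* is /i/, which is a vowel, so the suffix is -uk, giving *eiuk*.
*afuv* — final sound /v/ (a voiced consonant) → -si → *afuvsi*.
Since the final sound of *tikupot* is /t/ (a voiceless consonant), it takes -ho, giving *tikupotho*.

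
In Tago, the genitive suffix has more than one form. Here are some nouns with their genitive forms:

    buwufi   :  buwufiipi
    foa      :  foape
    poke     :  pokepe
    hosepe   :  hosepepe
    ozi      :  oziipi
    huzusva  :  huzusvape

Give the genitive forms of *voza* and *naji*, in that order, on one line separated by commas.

vozape, najiipi

The pattern is height harmony: -ipi when the last vowel of the stem is a high vowel (*buwufi*, *ozi*); -pe when the last vowel of the stem is a non-high vowel (*foa*, *poke*, *hosepe*, *huzusva*).
*voza* — last vowel /a/ (a non-high vowel) → -pe → *vozape*.
The last vowel of *naji* is /i/, which is a high vowel, so the suffix is -ipi, giving *najiipi*.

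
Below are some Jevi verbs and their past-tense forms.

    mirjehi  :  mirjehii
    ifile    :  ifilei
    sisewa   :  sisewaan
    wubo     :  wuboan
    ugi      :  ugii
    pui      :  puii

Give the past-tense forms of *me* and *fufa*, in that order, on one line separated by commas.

mei, fufaan

The alternation tracks the last vowel of the stem — -i when the last vowel of the stem is a front vowel (*mirjehi*, *ifile*, *ugi*, *pui*); -an when the last vowel of the stem is a back vowel (*sisewa*, *wubo*).
The last vowel of *me* is /e/, which is a front vowel, so the suffix is -i, giving *mei*.
The last vowel of *fufa* is /a/, which is a back vowel, so the suffix is -an, giving *fufaan*.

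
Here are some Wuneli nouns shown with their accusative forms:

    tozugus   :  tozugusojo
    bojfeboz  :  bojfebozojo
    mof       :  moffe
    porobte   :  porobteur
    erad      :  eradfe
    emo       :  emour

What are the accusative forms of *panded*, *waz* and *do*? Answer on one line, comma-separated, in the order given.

pandedfe, wazojo, dour

The alternation tracks the final sound of the stem — -ojo when the stem ends in a sibilant (*tozugus*, *bojfeboz*); -fe when the stem ends in a non-sibilant consonant (*mof*, *erad*); -ur when the stem ends in a vowel (*porobte*, *emo*).
Since the final sound of *panded* is /d/ (a non-sibilant consonant), it takes -fe, giving *pandedfe*.
The final sound of *waz* is /z/, which is a sibilant, so the suffix is -ojo, giving *wazojo*.
*do*: final sound = /o/, a vowel → -ur → *dour*.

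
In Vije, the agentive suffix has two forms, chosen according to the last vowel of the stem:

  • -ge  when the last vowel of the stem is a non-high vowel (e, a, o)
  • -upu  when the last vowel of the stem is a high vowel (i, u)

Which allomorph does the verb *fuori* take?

-upu

*fuori* — last vowel /i/ (a high vowel) → -upu.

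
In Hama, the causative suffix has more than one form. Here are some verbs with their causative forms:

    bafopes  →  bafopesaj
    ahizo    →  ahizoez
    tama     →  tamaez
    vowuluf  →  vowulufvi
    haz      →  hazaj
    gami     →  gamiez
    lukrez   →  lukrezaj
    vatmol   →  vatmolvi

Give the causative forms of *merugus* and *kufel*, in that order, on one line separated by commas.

merugusaj, kufelvi

Looking at the final sound of each stem: -aj when the stem ends in a sibilant (*bafopes*, *haz*, *lukrez*); -vi when the stem ends in a non-sibilant consonant (*vowuluf*, *vatmol*); -ez when the stem ends in a vowel (*ahizo*, *tama*, *gami*).
*merugus*: final sound = /s/, a sibilant → -aj → *merugusaj*.
The final sound of *kufel* is /l/, which is a non-sibilant consonant, so the suffix is -vi, giving *kufelvi*.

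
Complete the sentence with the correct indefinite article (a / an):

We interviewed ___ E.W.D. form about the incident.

The indefinite article is chosen by the initial *sound* of the following word, not its spelling.
The initialism *E.W.D.* is read letter by letter; the first letter, E, is pronounced /iː/, which begins with a vowel sound.
So the article is *an*: We interviewed an E.W.D. form about the incident.

an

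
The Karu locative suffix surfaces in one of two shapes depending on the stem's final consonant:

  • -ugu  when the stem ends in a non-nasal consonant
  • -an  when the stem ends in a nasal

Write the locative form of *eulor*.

*eulor* — final consonant /r/ (non-nasal) → -ugu → *eulorugu*.

eulorugu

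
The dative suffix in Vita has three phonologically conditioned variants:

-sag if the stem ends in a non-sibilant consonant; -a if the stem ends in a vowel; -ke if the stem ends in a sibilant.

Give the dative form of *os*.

Since the final sound of *os* is /s/ (a sibilant), it takes -ke, giving *oske*.

oske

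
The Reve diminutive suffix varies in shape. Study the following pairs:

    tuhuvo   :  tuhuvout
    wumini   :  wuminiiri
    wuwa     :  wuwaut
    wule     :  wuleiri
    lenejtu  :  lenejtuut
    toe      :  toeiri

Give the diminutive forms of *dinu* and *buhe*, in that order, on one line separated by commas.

dinuut, buheiri

The suffix is conditioned by the last vowel: -iri when the last vowel of the stem is a front vowel (*wumini*, *wule*, *toe*); -ut when the last vowel of the stem is a back vowel (*tuhuvo*, *wuwa*, *lenejtu*).
*dinu*: last vowel = /u/, a back vowel → -ut → *dinuut*.
Since the last vowel of *buhe* is /e/ (a front vowel), it takes -iri, giving *buheiri*.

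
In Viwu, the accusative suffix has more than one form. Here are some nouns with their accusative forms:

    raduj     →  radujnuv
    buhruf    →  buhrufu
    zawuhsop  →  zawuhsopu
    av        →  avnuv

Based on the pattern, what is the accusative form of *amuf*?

amufu

Looking at the final consonant of each stem: -u when the stem ends in a voiceless consonant (*buhruf*, *zawuhsop*); -nuv when the stem ends in a voiced consonant (*raduj*, *av*).
Since the final consonant of *amuf* is /f/ (voiceless), it takes -u, giving *amufu*.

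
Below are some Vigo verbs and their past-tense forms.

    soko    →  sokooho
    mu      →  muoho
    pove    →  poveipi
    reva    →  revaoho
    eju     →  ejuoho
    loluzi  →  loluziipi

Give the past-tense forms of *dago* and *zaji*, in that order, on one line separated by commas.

The alternation tracks the last vowel of the stem — -ipi when the last vowel of the stem is a front vowel (*pove*, *loluzi*); -oho when the last vowel of the stem is a back vowel (*soko*, *mu*, *reva*, *eju*).
Since the last vowel of *dago* is /o/ (a back vowel), it takes -oho, giving *dagooho*.
*zaji* — last vowel /i/ (a front vowel) → -ipi → *zajiipi*.

dagooho, zajiipi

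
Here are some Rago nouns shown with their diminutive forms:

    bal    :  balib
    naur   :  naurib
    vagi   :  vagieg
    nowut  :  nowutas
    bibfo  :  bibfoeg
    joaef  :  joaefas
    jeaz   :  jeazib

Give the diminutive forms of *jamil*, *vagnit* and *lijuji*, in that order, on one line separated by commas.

The pattern is voicing of the final sound: -as when the stem ends in a voiceless consonant (*nowut*, *joaef*); -ib when the stem ends in a voiced consonant (*bal*, *naur*, *jeaz*); -eg when the stem ends in a vowel (*vagi*, *bibfo*).
*jamil* — final sound /l/ (a voiced consonant) → -ib → *jamilib*.
*vagnit* — final sound /t/ (a voiceless consonant) → -as → *vagnitas*.
*lijuji*: final sound = /i/, a vowel → -eg → *lijujieg*.

jamilib, vagnitas, lijujieg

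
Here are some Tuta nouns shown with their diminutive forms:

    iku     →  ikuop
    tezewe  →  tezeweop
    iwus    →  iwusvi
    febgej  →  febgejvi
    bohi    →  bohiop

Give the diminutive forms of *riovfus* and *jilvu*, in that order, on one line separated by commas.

riovfusvi, jilvuop

The pattern is consonant vs. vowel: -vi when the stem ends in a consonant (*iwus*, *febgej*); -op when the stem ends in a vowel (*iku*, *tezewe*, *bohi*).
*riovfus* — final sound /s/ (a consonant) → -vi → *riovfusvi*.
The final sound of *jilvu* is /u/, which is a vowel, so the suffix is -op, giving *jilvuop*.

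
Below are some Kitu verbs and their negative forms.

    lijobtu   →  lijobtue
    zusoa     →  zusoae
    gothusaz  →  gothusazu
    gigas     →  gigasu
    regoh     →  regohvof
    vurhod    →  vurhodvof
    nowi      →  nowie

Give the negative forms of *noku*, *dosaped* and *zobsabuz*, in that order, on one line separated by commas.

The suffix is conditioned by the final sound: -u when the stem ends in a sibilant (*gothusaz*, *gigas*); -vof when the stem ends in a non-sibilant consonant (*regoh*, *vurhod*); -e when the stem ends in a vowel (*lijobtu*, *zusoa*, *nowi*).
*noku* — final sound /u/ (a vowel) → -e → *nokue*.
Since the final sound of *dosaped* is /d/ (a non-sibilant consonant), it takes -vof, giving *dosapedvof*.
*zobsabuz*: final sound = /z/, a sibilant → -u → *zobsabuzu*.

nokue, dosapedvof, zobsabuzu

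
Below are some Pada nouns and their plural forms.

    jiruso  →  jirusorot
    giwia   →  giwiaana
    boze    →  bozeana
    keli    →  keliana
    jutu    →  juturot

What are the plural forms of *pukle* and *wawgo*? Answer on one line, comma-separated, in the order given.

Looking at the last vowel of each stem: -rot when the last vowel of the stem is a rounded vowel (*jiruso*, *jutu*); -ana when the last vowel of the stem is an unrounded vowel (*giwia*, *boze*, *keli*).
Since the last vowel of *pukle* is /e/ (an unrounded vowel), it takes -ana, giving *pukleana*.
Since the last vowel of *wawgo* is /o/ (a rounded vowel), it takes -rot, giving *wawgorot*.

pukleana, wawgorot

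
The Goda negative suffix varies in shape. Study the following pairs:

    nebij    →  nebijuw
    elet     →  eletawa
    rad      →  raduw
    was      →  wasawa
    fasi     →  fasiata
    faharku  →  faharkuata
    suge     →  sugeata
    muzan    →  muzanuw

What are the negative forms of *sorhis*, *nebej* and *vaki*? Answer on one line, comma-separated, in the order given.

The alternation tracks the final sound of the stem — -awa when the stem ends in a voiceless consonant (*elet*, *was*); -uw when the stem ends in a voiced consonant (*nebij*, *rad*, *muzan*); -ata when the stem ends in a vowel (*fasi*, *faharku*, *suge*).
*sorhis*: final sound = /s/, a voiceless consonant → -awa → *sorhisawa*.
*nebej*: final sound = /j/, a voiced consonant → -uw → *nebejuw*.
The final sound of *vaki* is /i/, which is a vowel, so the suffix is -ata, giving *vakiata*.

sorhisawa, nebejuw, vakiata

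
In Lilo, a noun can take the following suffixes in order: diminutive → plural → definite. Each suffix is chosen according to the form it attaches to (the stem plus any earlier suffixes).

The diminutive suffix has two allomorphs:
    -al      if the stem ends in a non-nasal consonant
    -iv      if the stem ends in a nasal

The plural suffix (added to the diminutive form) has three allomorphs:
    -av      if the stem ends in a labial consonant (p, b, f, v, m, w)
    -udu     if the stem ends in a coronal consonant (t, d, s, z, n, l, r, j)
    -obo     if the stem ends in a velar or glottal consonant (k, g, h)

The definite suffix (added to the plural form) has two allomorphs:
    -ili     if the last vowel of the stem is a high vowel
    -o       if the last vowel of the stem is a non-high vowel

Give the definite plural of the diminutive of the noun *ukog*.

*ukog*: final consonant = /g/, non-nasal → -al → *ukogal*.
Since the final consonant of the diminutive form *ukogal* is /l/ (coronal), it takes -udu, giving *ukogaludu*.
Since the last vowel of the plural form *ukogaludu* is /u/ (a high vowel), it takes -ili, giving *ukogaluduili*.

ukogaluduili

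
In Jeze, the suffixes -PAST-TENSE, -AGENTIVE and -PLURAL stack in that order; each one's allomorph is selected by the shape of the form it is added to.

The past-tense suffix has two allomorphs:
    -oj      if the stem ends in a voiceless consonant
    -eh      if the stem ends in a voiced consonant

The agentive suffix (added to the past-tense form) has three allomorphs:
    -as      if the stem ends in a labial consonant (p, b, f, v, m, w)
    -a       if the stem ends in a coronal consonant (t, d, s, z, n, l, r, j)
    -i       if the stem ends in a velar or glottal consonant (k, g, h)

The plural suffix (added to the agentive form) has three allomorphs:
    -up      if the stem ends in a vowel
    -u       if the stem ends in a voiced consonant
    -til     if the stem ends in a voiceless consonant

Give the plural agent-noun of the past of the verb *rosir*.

rosirehiup

The final consonant of *rosir* is /r/, which is voiced, so the past-tense suffix is -eh, giving *rosireh*.
The past-tense form *rosireh*: final consonant = /h/, velar/glottal → -i → *rosirehi*.
Since the final sound of the agentive form *rosirehi* is /i/ (a vowel), it takes -up, giving *rosirehiup*.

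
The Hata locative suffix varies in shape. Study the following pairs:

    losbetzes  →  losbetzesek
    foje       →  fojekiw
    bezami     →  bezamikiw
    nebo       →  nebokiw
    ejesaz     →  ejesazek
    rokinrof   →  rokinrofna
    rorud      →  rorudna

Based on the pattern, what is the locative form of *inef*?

The suffix is conditioned by the final sound: -ek when the stem ends in a sibilant (*losbetzes*, *ejesaz*); -na when the stem ends in a non-sibilant consonant (*rokinrof*, *rorud*); -kiw when the stem ends in a vowel (*foje*, *bezami*, *nebo*).
*inef*: final sound = /f/, a non-sibilant consonant → -na → *inefna*.

inefna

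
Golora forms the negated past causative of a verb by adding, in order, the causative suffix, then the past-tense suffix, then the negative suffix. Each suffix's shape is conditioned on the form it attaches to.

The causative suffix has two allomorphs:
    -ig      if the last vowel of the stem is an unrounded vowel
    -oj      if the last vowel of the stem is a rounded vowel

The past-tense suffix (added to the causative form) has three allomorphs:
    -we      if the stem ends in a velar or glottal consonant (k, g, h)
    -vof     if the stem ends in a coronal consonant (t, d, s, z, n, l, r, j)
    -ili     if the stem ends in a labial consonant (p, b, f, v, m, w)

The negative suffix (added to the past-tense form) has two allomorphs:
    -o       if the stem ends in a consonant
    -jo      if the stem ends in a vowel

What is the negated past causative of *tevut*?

Since the last vowel of *tevut* is /u/ (a rounded vowel), it takes -oj, giving *tevutoj*.
The causative form *tevutoj* — final consonant /j/ (coronal) → -vof → *tevutojvof*.
Since the final sound of the past-tense form *tevutojvof* is /f/ (a consonant), it takes -o, giving *tevutojvofo*.

tevutojvofo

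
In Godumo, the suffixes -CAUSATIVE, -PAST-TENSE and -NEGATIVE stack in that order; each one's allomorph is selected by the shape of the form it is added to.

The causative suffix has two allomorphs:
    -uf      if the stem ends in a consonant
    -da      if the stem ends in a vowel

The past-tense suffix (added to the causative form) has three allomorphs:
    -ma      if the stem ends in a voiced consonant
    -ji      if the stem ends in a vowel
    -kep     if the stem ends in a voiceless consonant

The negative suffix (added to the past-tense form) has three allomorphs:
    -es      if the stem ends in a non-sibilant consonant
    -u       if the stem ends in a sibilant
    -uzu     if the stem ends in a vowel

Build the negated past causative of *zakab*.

The final sound of *zakab* is /b/, which is a consonant, so the causative suffix is -uf, giving *zakabuf*.
The causative form *zakabuf*: final sound = /f/, a voiceless consonant → -kep → *zakabufkep*.
Since the final sound of the past-tense form *zakabufkep* is /p/ (a non-sibilant consonant), it takes -es, giving *zakabufkepes*.

zakabufkepes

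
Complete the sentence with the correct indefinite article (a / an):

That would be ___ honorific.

an

The indefinite article is chosen by the initial *sound* of the following word, not its spelling.
*honorific* begins with the sound /ɒ/ (silent h) — a vowel sound.
So the article is *an*: That would be an honorific.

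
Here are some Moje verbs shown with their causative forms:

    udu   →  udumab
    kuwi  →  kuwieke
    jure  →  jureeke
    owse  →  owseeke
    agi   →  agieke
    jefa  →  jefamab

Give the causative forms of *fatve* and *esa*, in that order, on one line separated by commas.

fatveeke, esamab

The alternation tracks the last vowel of the stem — -eke when the last vowel of the stem is a front vowel (*kuwi*, *jure*, *owse*, *agi*); -mab when the last vowel of the stem is a back vowel (*udu*, *jefa*).
*fatve* — last vowel /e/ (a front vowel) → -eke → *fatveeke*.
*esa*: last vowel = /a/, a back vowel → -mab → *esamab*.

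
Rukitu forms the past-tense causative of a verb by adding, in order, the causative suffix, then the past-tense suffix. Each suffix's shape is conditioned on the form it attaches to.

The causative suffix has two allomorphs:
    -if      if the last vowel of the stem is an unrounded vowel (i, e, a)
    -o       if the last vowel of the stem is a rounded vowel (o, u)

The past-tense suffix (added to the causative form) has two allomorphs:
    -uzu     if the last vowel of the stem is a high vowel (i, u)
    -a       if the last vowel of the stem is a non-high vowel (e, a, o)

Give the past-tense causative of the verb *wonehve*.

wonehveifuzu

The last vowel of *wonehve* is /e/, which is an unrounded vowel, so the causative suffix is -if, giving *wonehveif*.
Since the last vowel of the causative form *wonehveif* is /i/ (a high vowel), it takes -uzu, giving *wonehveifuzu*.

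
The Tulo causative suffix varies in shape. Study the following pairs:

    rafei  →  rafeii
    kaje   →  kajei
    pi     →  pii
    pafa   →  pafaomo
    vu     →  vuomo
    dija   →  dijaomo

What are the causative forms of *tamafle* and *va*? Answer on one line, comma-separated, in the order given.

The pattern is front/back vowel harmony: -i when the last vowel of the stem is a front vowel (*rafei*, *kaje*, *pi*); -omo when the last vowel of the stem is a back vowel (*pafa*, *vu*, *dija*).
Since the last vowel of *tamafle* is /e/ (a front vowel), it takes -i, giving *tamaflei*.
*va* — last vowel /a/ (a back vowel) → -omo → *vaomo*.

tamaflei, vaomo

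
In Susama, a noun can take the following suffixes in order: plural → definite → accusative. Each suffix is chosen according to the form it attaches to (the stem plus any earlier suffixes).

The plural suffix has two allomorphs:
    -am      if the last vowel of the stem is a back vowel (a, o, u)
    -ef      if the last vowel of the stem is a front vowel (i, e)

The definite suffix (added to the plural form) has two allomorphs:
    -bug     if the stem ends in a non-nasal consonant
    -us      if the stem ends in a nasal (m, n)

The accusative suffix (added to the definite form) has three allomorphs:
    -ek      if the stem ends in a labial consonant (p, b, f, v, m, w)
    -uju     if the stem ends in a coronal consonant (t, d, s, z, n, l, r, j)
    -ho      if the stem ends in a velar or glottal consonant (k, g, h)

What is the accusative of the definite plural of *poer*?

poerefbugho

The last vowel of *poer* is /e/, which is a front vowel, so the plural suffix is -ef, giving *poeref*.
Since the final consonant of the plural form *poeref* is /f/ (non-nasal), it takes -bug, giving *poerefbug*.
The definite form *poerefbug*: final consonant = /g/, velar/glottal → -ho → *poerefbugho*.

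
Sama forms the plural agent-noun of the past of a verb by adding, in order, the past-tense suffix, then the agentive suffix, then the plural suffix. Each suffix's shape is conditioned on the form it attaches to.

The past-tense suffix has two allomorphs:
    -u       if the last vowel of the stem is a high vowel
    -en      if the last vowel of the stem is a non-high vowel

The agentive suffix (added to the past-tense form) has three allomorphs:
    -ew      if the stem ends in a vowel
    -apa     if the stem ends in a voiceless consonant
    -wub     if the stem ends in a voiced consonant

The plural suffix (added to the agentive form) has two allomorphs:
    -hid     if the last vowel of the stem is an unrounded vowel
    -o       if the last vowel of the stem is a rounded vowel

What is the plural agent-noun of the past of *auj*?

aujuewhid

*auj* — last vowel /u/ (a high vowel) → -u → *auju*.
The past-tense form *auju*: final sound = /u/, a vowel → -ew → *aujuew*.
The last vowel of the agentive form *aujuew* is /e/, which is an unrounded vowel, so the plural suffix is -hid, giving *aujuewhid*.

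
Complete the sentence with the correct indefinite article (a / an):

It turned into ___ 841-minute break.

The indefinite article is chosen by the initial *sound* of the following word, not its spelling.
The number *841* is spoken "eight hundred …", beginning with /eɪt/ — a vowel sound.
So the article is *an*: It turned into an 841-minute break.

an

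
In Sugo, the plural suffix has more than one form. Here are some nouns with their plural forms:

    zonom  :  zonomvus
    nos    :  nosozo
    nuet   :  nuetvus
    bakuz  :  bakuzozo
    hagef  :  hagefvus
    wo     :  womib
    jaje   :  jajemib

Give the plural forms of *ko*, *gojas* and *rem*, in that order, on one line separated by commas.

komib, gojasozo, remvus

The alternation tracks the final sound of the stem — -ozo when the stem ends in a sibilant (*nos*, *bakuz*); -vus when the stem ends in a non-sibilant consonant (*zonom*, *nuet*, *hagef*); -mib when the stem ends in a vowel (*wo*, *jaje*).
Since the final sound of *ko* is /o/ (a vowel), it takes -mib, giving *komib*.
*gojas*: final sound = /s/, a sibilant → -ozo → *gojasozo*.
*rem*: final sound = /m/, a non-sibilant consonant → -vus → *remvus*.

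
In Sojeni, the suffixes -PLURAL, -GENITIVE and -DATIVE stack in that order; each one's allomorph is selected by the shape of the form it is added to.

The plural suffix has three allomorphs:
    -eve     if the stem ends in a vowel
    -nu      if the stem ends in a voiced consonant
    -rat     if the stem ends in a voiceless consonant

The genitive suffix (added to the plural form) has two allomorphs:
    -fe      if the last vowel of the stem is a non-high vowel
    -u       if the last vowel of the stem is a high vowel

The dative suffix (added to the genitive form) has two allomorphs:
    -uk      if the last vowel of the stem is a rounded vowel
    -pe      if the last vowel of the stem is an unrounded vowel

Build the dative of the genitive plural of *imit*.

Since the final sound of *imit* is /t/ (a voiceless consonant), it takes -rat, giving *imitrat*.
The last vowel of the plural form *imitrat* is /a/, which is a non-high vowel, so the genitive suffix is -fe, giving *imitratfe*.
The last vowel of the genitive form *imitratfe* is /e/, which is an unrounded vowel, so the dative suffix is -pe, giving *imitratfepe*.

imitratfepe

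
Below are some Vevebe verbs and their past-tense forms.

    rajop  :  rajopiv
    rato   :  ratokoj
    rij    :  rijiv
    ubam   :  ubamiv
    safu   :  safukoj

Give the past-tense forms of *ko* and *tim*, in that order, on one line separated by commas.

kokoj, timiv

The pattern is consonant vs. vowel: -iv when the stem ends in a consonant (*rajop*, *rij*, *ubam*); -koj when the stem ends in a vowel (*rato*, *safu*).
The final sound of *ko* is /o/, which is a vowel, so the suffix is -koj, giving *kokoj*.
*tim* — final sound /m/ (a consonant) → -iv → *timiv*.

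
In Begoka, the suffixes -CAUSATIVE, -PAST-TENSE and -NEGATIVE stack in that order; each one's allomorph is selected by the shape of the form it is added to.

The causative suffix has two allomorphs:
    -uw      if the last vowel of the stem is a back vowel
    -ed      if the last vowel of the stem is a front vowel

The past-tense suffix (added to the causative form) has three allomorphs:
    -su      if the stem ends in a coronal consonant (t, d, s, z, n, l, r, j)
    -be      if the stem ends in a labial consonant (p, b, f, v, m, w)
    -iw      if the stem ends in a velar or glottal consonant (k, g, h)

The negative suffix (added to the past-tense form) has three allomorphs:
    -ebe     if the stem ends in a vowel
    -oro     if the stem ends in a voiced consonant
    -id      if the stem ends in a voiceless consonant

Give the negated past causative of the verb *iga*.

*iga* — last vowel /a/ (a back vowel) → -uw → *igauw*.
Since the final consonant of the causative form *igauw* is /w/ (labial), it takes -be, giving *igauwbe*.
The final sound of the past-tense form *igauwbe* is /e/, which is a vowel, so the negative suffix is -ebe, giving *igauwbeebe*.

igauwbeebe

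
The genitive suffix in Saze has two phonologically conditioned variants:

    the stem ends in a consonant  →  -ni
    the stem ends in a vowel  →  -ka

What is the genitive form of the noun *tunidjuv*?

tunidjuvni

*tunidjuv*: final sound = /v/, a consonant → -ni → *tunidjuvni*.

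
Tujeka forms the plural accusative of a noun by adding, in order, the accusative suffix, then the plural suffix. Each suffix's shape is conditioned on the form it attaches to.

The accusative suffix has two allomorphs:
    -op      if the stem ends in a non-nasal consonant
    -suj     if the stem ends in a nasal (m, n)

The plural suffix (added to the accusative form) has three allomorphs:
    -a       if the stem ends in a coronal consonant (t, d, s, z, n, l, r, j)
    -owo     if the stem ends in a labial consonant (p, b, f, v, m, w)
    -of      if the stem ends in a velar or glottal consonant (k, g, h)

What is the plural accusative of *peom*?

peomsuja

*peom*: final consonant = /m/, a nasal → -suj → *peomsuj*.
The final consonant of the accusative form *peomsuj* is /j/, which is coronal, so the plural suffix is -a, giving *peomsuja*.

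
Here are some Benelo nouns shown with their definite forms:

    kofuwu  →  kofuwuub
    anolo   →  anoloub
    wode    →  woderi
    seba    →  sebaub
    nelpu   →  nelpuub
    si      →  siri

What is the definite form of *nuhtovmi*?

nuhtovmiri

The suffix is conditioned by the last vowel: -ri when the last vowel of the stem is a front vowel (*wode*, *si*); -ub when the last vowel of the stem is a back vowel (*kofuwu*, *anolo*, *seba*, *nelpu*).
Since the last vowel of *nuhtovmi* is /i/ (a front vowel), it takes -ri, giving *nuhtovmiri*.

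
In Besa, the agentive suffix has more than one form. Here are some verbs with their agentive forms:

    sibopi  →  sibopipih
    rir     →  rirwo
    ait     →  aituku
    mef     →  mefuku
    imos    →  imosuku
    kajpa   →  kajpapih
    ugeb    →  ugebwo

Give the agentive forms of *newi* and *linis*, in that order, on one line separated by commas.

newipih, linisuku

Looking at the final sound of each stem: -uku when the stem ends in a voiceless consonant (*ait*, *mef*, *imos*); -wo when the stem ends in a voiced consonant (*rir*, *ugeb*); -pih when the stem ends in a vowel (*sibopi*, *kajpa*).
*newi*: final sound = /i/, a vowel → -pih → *newipih*.
*linis* — final sound /s/ (a voiceless consonant) → -uku → *linisuku*.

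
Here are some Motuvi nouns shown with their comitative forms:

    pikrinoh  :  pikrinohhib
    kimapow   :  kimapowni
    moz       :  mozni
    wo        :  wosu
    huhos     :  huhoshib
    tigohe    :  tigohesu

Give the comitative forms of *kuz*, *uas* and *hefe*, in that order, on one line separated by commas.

kuzni, uashib, hefesu

The pattern is voicing of the final sound: -hib when the stem ends in a voiceless consonant (*pikrinoh*, *huhos*); -ni when the stem ends in a voiced consonant (*kimapow*, *moz*); -su when the stem ends in a vowel (*wo*, *tigohe*).
Since the final sound of *kuz* is /z/ (a voiced consonant), it takes -ni, giving *kuzni*.
*uas*: final sound = /s/, a voiceless consonant → -hib → *uashib*.
The final sound of *hefe* is /e/, which is a vowel, so the suffix is -su, giving *hefesu*.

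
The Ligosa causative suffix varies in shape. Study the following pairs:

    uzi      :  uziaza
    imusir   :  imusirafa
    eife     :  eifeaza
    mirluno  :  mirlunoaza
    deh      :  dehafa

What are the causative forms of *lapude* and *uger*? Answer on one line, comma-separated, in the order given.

lapudeaza, ugerafa

The alternation tracks the final sound of the stem — -afa when the stem ends in a consonant (*imusir*, *deh*); -aza when the stem ends in a vowel (*uzi*, *eife*, *mirluno*).
*lapude* — final sound /e/ (a vowel) → -aza → *lapudeaza*.
*uger*: final sound = /r/, a consonant → -afa → *ugerafa*.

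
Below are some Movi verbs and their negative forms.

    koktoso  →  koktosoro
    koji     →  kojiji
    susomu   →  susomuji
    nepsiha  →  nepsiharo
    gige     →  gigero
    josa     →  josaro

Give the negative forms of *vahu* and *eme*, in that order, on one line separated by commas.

vahuji, emero

Looking at the last vowel of each stem: -ji when the last vowel of the stem is a high vowel (*koji*, *susomu*); -ro when the last vowel of the stem is a non-high vowel (*koktoso*, *nepsiha*, *gige*, *josa*).
*vahu*: last vowel = /u/, a high vowel → -ji → *vahuji*.
Since the last vowel of *eme* is /e/ (a non-high vowel), it takes -ro, giving *emero*.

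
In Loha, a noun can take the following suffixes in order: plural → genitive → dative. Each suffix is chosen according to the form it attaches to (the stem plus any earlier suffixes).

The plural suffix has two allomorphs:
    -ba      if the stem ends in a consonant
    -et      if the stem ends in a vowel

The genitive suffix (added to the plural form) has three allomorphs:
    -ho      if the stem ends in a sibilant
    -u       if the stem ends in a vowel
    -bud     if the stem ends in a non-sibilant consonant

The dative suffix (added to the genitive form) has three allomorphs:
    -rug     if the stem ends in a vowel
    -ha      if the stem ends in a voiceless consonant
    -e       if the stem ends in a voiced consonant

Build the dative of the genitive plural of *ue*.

ueetbude

The final sound of *ue* is /e/, which is a vowel, so the plural suffix is -et, giving *ueet*.
The plural form *ueet*: final sound = /t/, a non-sibilant consonant → -bud → *ueetbud*.
The genitive form *ueetbud*: final sound = /d/, a voiced consonant → -e → *ueetbude*.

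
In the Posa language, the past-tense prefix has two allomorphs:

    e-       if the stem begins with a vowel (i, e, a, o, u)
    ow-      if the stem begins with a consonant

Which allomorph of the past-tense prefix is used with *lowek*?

*lowek* — first sound /l/ (a consonant) → ow-.

ow-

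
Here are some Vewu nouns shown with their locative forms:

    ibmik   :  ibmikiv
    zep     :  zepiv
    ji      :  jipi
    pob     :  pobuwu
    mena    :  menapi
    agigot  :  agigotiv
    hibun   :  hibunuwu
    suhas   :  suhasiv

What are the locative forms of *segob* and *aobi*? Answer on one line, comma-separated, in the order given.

segobuwu, aobipi

Looking at the final sound of each stem: -iv when the stem ends in a voiceless consonant (*ibmik*, *zep*, *agigot*, *suhas*); -uwu when the stem ends in a voiced consonant (*pob*, *hibun*); -pi when the stem ends in a vowel (*ji*, *mena*).
*segob* — final sound /b/ (a voiced consonant) → -uwu → *segobuwu*.
*aobi*: final sound = /i/, a vowel → -pi → *aobipi*.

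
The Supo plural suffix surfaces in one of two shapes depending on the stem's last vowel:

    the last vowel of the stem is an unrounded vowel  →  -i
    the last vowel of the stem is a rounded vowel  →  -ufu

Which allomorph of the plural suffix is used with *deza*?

-i

Since the last vowel of *deza* is /a/ (an unrounded vowel), it takes -i.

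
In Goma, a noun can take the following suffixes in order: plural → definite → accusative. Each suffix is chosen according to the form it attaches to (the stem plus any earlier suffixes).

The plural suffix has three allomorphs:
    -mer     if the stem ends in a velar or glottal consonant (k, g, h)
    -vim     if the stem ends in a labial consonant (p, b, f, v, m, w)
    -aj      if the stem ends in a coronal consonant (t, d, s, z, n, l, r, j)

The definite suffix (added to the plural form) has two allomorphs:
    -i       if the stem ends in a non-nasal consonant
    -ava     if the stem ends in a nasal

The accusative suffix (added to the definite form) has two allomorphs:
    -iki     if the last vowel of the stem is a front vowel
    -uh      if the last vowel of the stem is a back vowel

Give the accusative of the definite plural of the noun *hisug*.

hisugmeriiki

*hisug* — final consonant /g/ (velar/glottal) → -mer → *hisugmer*.
The plural form *hisugmer* — final consonant /r/ (non-nasal) → -i → *hisugmeri*.
The definite form *hisugmeri*: last vowel = /i/, a front vowel → -iki → *hisugmeriiki*.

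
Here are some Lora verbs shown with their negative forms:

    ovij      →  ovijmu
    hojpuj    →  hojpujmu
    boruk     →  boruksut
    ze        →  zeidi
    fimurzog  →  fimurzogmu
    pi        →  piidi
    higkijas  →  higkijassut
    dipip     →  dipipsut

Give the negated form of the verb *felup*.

The suffix is conditioned by the final sound: -sut when the stem ends in a voiceless consonant (*boruk*, *higkijas*, *dipip*); -mu when the stem ends in a voiced consonant (*ovij*, *hojpuj*, *fimurzog*); -idi when the stem ends in a vowel (*ze*, *pi*).
Since the final sound of *felup* is /p/ (a voiceless consonant), it takes -sut, giving *felupsut*.

felupsut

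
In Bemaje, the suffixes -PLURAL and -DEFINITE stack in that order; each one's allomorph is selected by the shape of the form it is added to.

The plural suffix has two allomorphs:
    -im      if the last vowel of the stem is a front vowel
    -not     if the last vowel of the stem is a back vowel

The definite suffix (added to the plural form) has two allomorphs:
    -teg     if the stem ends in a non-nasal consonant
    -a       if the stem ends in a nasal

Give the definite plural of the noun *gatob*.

gatobnotteg

*gatob* — last vowel /o/ (a back vowel) → -not → *gatobnot*.
Since the final consonant of the plural form *gatobnot* is /t/ (non-nasal), it takes -teg, giving *gatobnotteg*.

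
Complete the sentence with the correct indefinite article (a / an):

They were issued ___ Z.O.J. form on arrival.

a

The indefinite article is chosen by the initial *sound* of the following word, not its spelling.
The initialism *Z.O.J.* is read letter by letter; the first letter, Z, is pronounced /ziː/, which begins with a consonant sound.
So the article is *a*: They were issued a Z.O.J. form on arrival.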